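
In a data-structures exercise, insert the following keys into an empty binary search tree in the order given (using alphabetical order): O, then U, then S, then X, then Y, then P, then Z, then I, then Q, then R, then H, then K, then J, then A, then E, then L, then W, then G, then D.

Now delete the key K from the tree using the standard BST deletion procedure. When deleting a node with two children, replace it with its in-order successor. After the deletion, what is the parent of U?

O

Insert O: tree is empty, so O becomes the root.
Insert U: U > O → go right. Place as right child of O.
Insert S: S > O → go right; S < U → go left. Place as left child of U.
Insert X: X > O → go right; X > U → go right. Place as right child of U.
Insert Y: Y > O → go right; Y > U → go right; Y > X → go right. Place as right child of X.
Insert P: P > O → go right; P < U → go left; P < S → go left. Place as left child of S.
Insert Z: Z > O → go right; Z > U → go right; Z > X → go right; Z > Y → go right. Place as right child of Y.
Insert I: I < O → go left. Place as left child of O.
Insert Q: Q > O → go right; Q < U → go left; Q < S → go left; Q > P → go right. Place as right child of P.
Insert R: R > O → go right; R < U → go left; R < S → go left; R > P → go right; R > Q → go right. Place as right child of Q.
Insert H: H < O → go left; H < I → go left. Place as left child of I.
Insert K: K < O → go left; K > I → go right. Place as right child of I.
Insert J: J < O → go left; J > I → go right; J < K → go left. Place as left child of K.
Insert A: A < O → go left; A < I → go left; A < H → go left. Place as left child of H.
Insert E: E < O → go left; E < I → go left; E < H → go left; E > A → go right. Place as right child of A.
Insert L: L < O → go left; L > I → go right; L > K → go right. Place as right child of K.
Insert W: W > O → go right; W > U → go right; W < X → go left. Place as left child of X.
Insert G: G < O → go left; G < I → go left; G < H → go left; G > A → go right; G > E → go right. Place as right child of E.
Insert D: D < O → go left; D < I → go left; D < H → go left; D > A → go right; D < E → go left. Place as left child of E.

Delete K (two children — replace with in-order successor).
After deletion, U's parent is O.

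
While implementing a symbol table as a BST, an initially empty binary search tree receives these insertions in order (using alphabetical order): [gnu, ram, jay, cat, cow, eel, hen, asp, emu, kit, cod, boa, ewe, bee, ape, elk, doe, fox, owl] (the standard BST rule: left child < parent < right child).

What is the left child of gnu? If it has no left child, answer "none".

cat

gnu: root
ram: right child of gnu (depth 1)
jay: left child of ram (depth 2)
cat: left child of gnu (depth 1)
cow: right child of cat (depth 2)
eel: right child of cow (depth 3)
hen: left child of jay (depth 3)
asp: left child of cat (depth 2)
emu: right child of eel (depth 4)
kit: right child of jay (depth 3)
cod: left child of cow (depth 3)
boa: right child of asp (depth 3)
ewe: right child of emu (depth 5)
bee: left child of boa (depth 4)
ape: left child of asp (depth 3)
elk: left child of emu (depth 5)
doe: left child of eel (depth 4)
fox: right child of ewe (depth 6)
owl: right child of kit (depth 4)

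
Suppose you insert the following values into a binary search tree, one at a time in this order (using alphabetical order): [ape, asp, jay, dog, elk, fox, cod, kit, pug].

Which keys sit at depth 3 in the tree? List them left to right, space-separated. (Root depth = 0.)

Resulting structure (node: left, right):
  ape: L=–, R=asp
  asp: L=–, R=jay
  jay: L=dog, R=kit
  dog: L=cod, R=elk
  elk: L=–, R=fox
  fox: L=–, R=–
  cod: L=–, R=–
  kit: L=–, R=pug
  pug: L=–, R=–

dog kit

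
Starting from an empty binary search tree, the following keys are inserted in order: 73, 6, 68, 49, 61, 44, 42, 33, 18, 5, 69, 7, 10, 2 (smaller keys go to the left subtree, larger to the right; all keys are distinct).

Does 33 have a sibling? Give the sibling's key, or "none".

Insert 73: tree is empty, so 73 becomes the root.
Insert 6: 6 < 73 → go left. Place as left child of 73.
Insert 68: 68 < 73 → go left; 68 > 6 → go right. Place as right child of 6.
Insert 49: 49 < 73 → go left; 49 > 6 → go right; 49 < 68 → go left. Place as left child of 68.
Insert 61: 61 < 73 → go left; 61 > 6 → go right; 61 < 68 → go left; 61 > 49 → go right. Place as right child of 49.
Insert 44: 44 < 73 → go left; 44 > 6 → go right; 44 < 68 → go left; 44 < 49 → go left. Place as left child of 49.
Insert 42: 42 < 73 → go left; 42 > 6 → go right; 42 < 68 → go left; 42 < 49 → go left; 42 < 44 → go left. Place as left child of 44.
Insert 33: 33 < 73 → go left; 33 > 6 → go right; 33 < 68 → go left; 33 < 49 → go left; 33 < 44 → go left; 33 < 42 → go left. Place as left child of 42.
Insert 18: 18 < 73 → go left; 18 > 6 → go right; 18 < 68 → go left; 18 < 49 → go left; 18 < 44 → go left; 18 < 42 → go left; 18 < 33 → go left. Place as left child of 33.
Insert 5: 5 < 73 → go left; 5 < 6 → go left. Place as left child of 6.
Insert 69: 69 < 73 → go left; 69 > 6 → go right; 69 > 68 → go right. Place as right child of 68.
Insert 7: 7 < 73 → go left; 7 > 6 → go right; 7 < 68 → go left; 7 < 49 → go left; 7 < 44 → go left; 7 < 42 → go left; 7 < 33 → go left; 7 < 18 → go left. Place as left child of 18.
Insert 10: 10 < 73 → go left; 10 > 6 → go right; 10 < 68 → go left; 10 < 49 → go left; 10 < 44 → go left; 10 < 42 → go left; 10 < 33 → go left; 10 < 18 → go left; 10 > 7 → go right. Place as right child of 7.
Insert 2: 2 < 73 → go left; 2 < 6 → go left; 2 < 5 → go left. Place as left child of 5.

33's parent is 42, which has only one child.

none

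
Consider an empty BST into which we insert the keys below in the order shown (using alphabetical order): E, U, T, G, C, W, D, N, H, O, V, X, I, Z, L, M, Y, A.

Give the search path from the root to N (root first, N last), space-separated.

E U T G N

E: root
U: right child of E (depth 1)
T: left child of U (depth 2)
G: left child of T (depth 3)
C: left child of E (depth 1)
W: right child of U (depth 2)
D: right child of C (depth 2)
N: right child of G (depth 4)
H: left child of N (depth 5)
O: right child of N (depth 5)
V: left child of W (depth 3)
X: right child of W (depth 3)
I: right child of H (depth 6)
Z: right child of X (depth 4)
L: right child of I (depth 7)
M: right child of L (depth 8)
Y: left child of Z (depth 5)
A: left child of C (depth 2)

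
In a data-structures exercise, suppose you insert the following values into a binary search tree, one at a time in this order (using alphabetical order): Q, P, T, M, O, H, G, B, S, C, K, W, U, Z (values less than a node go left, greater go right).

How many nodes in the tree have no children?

Resulting structure (node: left, right):
  Q: L=P, R=T
  P: L=M, R=–
  T: L=S, R=W
  M: L=H, R=O
  O: L=–, R=–
  H: L=G, R=K
  G: L=B, R=–
  B: L=–, R=C
  S: L=–, R=–
  C: L=–, R=–
  K: L=–, R=–
  W: L=U, R=Z
  U: L=–, R=–
  Z: L=–, R=–

Leaves: C, K, O, S, U, Z — 6 in total.

6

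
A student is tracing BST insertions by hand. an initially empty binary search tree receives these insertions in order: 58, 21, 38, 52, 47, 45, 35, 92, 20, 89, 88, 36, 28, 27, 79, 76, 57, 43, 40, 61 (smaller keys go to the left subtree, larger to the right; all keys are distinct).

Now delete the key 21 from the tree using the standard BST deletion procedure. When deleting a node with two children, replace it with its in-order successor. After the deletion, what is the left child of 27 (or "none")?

20

Insert 58: tree is empty, so 58 becomes the root.
Insert 21: 21 < 58 → go left. Place as left child of 58.
Insert 38: 38 < 58 → go left; 38 > 21 → go right. Place as right child of 21.
Insert 52: 52 < 58 → go left; 52 > 21 → go right; 52 > 38 → go right. Place as right child of 38.
Insert 47: 47 < 58 → go left; 47 > 21 → go right; 47 > 38 → go right; 47 < 52 → go left. Place as left child of 52.
Insert 45: 45 < 58 → go left; 45 > 21 → go right; 45 > 38 → go right; 45 < 52 → go left; 45 < 47 → go left. Place as left child of 47.
Insert 35: 35 < 58 → go left; 35 > 21 → go right; 35 < 38 → go left. Place as left child of 38.
Insert 92: 92 > 58 → go right. Place as right child of 58.
Insert 20: 20 < 58 → go left; 20 < 21 → go left. Place as left child of 21.
Insert 89: 89 > 58 → go right; 89 < 92 → go left. Place as left child of 92.
Insert 88: 88 > 58 → go right; 88 < 92 → go left; 88 < 89 → go left. Place as left child of 89.
Insert 36: 36 < 58 → go left; 36 > 21 → go right; 36 < 38 → go left; 36 > 35 → go right. Place as right child of 35.
Insert 28: 28 < 58 → go left; 28 > 21 → go right; 28 < 38 → go left; 28 < 35 → go left. Place as left child of 35.
Insert 27: 27 < 58 → go left; 27 > 21 → go right; 27 < 38 → go left; 27 < 35 → go left; 27 < 28 → go left. Place as left child of 28.
Insert 79: 79 > 58 → go right; 79 < 92 → go left; 79 < 89 → go left; 79 < 88 → go left. Place as left child of 88.
Insert 76: 76 > 58 → go right; 76 < 92 → go left; 76 < 89 → go left; 76 < 88 → go left; 76 < 79 → go left. Place as left child of 79.
Insert 57: 57 < 58 → go left; 57 > 21 → go right; 57 > 38 → go right; 57 > 52 → go right. Place as right child of 52.
Insert 43: 43 < 58 → go left; 43 > 21 → go right; 43 > 38 → go right; 43 < 52 → go left; 43 < 47 → go left; 43 < 45 → go left. Place as left child of 45.
Insert 40: 40 < 58 → go left; 40 > 21 → go right; 40 > 38 → go right; 40 < 52 → go left; 40 < 47 → go left; 40 < 45 → go left; 40 < 43 → go left. Place as left child of 43.
Insert 61: 61 > 58 → go right; 61 < 92 → go left; 61 < 89 → go left; 61 < 88 → go left; 61 < 79 → go left; 61 < 76 → go left. Place as left child of 76.

Delete 21 (two children — replace with in-order successor).
After deletion, 27's left child: 20.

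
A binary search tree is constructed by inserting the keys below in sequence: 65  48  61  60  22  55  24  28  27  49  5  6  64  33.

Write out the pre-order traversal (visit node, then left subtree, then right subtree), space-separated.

Insert 65: tree is empty, so 65 becomes the root.
Insert 48: 48 < 65 → go left. Place as left child of 65.
Insert 61: 61 < 65 → go left; 61 > 48 → go right. Place as right child of 48.
Insert 60: 60 < 65 → go left; 60 > 48 → go right; 60 < 61 → go left. Place as left child of 61.
Insert 22: 22 < 65 → go left; 22 < 48 → go left. Place as left child of 48.
Insert 55: 55 < 65 → go left; 55 > 48 → go right; 55 < 61 → go left; 55 < 60 → go left. Place as left child of 60.
Insert 24: 24 < 65 → go left; 24 < 48 → go left; 24 > 22 → go right. Place as right child of 22.
Insert 28: 28 < 65 → go left; 28 < 48 → go left; 28 > 22 → go right; 28 > 24 → go right. Place as right child of 24.
Insert 27: 27 < 65 → go left; 27 < 48 → go left; 27 > 22 → go right; 27 > 24 → go right; 27 < 28 → go left. Place as left child of 28.
Insert 49: 49 < 65 → go left; 49 > 48 → go right; 49 < 61 → go left; 49 < 60 → go left; 49 < 55 → go left. Place as left child of 55.
Insert 5: 5 < 65 → go left; 5 < 48 → go left; 5 < 22 → go left. Place as left child of 22.
Insert 6: 6 < 65 → go left; 6 < 48 → go left; 6 < 22 → go left; 6 > 5 → go right. Place as right child of 5.
Insert 64: 64 < 65 → go left; 64 > 48 → go right; 64 > 61 → go right. Place as right child of 61.
Insert 33: 33 < 65 → go left; 33 < 48 → go left; 33 > 22 → go right; 33 > 24 → go right; 33 > 28 → go right. Place as right child of 28.

65 48 22 5 6 24 28 27 33 61 60 55 49 64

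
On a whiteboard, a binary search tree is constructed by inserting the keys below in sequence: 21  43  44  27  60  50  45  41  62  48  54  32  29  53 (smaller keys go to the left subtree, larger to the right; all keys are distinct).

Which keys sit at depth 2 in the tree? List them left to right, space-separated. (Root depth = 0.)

21: root
43: right child of 21 (depth 1)
44: right child of 43 (depth 2)
27: left child of 43 (depth 2)
60: right child of 44 (depth 3)
50: left child of 60 (depth 4)
45: left child of 50 (depth 5)
41: right child of 27 (depth 3)
62: right child of 60 (depth 4)
48: right child of 45 (depth 6)
54: right child of 50 (depth 5)
32: left child of 41 (depth 4)
29: left child of 32 (depth 5)
53: left child of 54 (depth 6)

27 44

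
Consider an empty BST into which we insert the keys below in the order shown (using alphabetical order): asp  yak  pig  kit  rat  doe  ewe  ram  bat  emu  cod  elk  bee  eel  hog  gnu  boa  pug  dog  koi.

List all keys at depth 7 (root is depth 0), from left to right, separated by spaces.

asp: root
yak: right child of asp (depth 1)
pig: left child of yak (depth 2)
kit: left child of pig (depth 3)
rat: right child of pig (depth 3)
doe: left child of kit (depth 4)
ewe: right child of doe (depth 5)
ram: left child of rat (depth 4)
bat: left child of doe (depth 5)
emu: left child of ewe (depth 6)
cod: right child of bat (depth 6)
elk: left child of emu (depth 7)
bee: left child of cod (depth 7)
eel: left child of elk (depth 8)
hog: right child of ewe (depth 6)
gnu: left child of hog (depth 7)
boa: right child of bee (depth 8)
pug: left child of ram (depth 5)
dog: left child of eel (depth 9)
koi: right child of kit (depth 4)

bee elk gnu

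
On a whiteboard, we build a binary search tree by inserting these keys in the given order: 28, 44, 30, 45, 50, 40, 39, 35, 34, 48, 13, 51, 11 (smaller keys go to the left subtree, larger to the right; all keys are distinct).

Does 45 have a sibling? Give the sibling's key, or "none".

Insert 28: tree is empty, so 28 becomes the root.
Insert 44: 44 > 28 → go right. Place as right child of 28.
Insert 30: 30 > 28 → go right; 30 < 44 → go left. Place as left child of 44.
Insert 45: 45 > 28 → go right; 45 > 44 → go right. Place as right child of 44.
Insert 50: 50 > 28 → go right; 50 > 44 → go right; 50 > 45 → go right. Place as right child of 45.
Insert 40: 40 > 28 → go right; 40 < 44 → go left; 40 > 30 → go right. Place as right child of 30.
Insert 39: 39 > 28 → go right; 39 < 44 → go left; 39 > 30 → go right; 39 < 40 → go left. Place as left child of 40.
Insert 35: 35 > 28 → go right; 35 < 44 → go left; 35 > 30 → go right; 35 < 40 → go left; 35 < 39 → go left. Place as left child of 39.
Insert 34: 34 > 28 → go right; 34 < 44 → go left; 34 > 30 → go right; 34 < 40 → go left; 34 < 39 → go left; 34 < 35 → go left. Place as left child of 35.
Insert 48: 48 > 28 → go right; 48 > 44 → go right; 48 > 45 → go right; 48 < 50 → go left. Place as left child of 50.
Insert 13: 13 < 28 → go left. Place as left child of 28.
Insert 51: 51 > 28 → go right; 51 > 44 → go right; 51 > 45 → go right; 51 > 50 → go right. Place as right child of 50.
Insert 11: 11 < 28 → go left; 11 < 13 → go left. Place as left child of 13.

45's parent is 44; the other child of 44 is 30.

30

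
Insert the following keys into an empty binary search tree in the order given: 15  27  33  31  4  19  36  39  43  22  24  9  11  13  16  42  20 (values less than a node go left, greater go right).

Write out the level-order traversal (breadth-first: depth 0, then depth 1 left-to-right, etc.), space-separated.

Insert 15: tree is empty, so 15 becomes the root.
Insert 27: 27 > 15 → go right. Place as right child of 15.
Insert 33: 33 > 15 → go right; 33 > 27 → go right. Place as right child of 27.
Insert 31: 31 > 15 → go right; 31 > 27 → go right; 31 < 33 → go left. Place as left child of 33.
Insert 4: 4 < 15 → go left. Place as left child of 15.
Insert 19: 19 > 15 → go right; 19 < 27 → go left. Place as left child of 27.
Insert 36: 36 > 15 → go right; 36 > 27 → go right; 36 > 33 → go right. Place as right child of 33.
Insert 39: 39 > 15 → go right; 39 > 27 → go right; 39 > 33 → go right; 39 > 36 → go right. Place as right child of 36.
Insert 43: 43 > 15 → go right; 43 > 27 → go right; 43 > 33 → go right; 43 > 36 → go right; 43 > 39 → go right. Place as right child of 39.
Insert 22: 22 > 15 → go right; 22 < 27 → go left; 22 > 19 → go right. Place as right child of 19.
Insert 24: 24 > 15 → go right; 24 < 27 → go left; 24 > 19 → go right; 24 > 22 → go right. Place as right child of 22.
Insert 9: 9 < 15 → go left; 9 > 4 → go right. Place as right child of 4.
Insert 11: 11 < 15 → go left; 11 > 4 → go right; 11 > 9 → go right. Place as right child of 9.
Insert 13: 13 < 15 → go left; 13 > 4 → go right; 13 > 9 → go right; 13 > 11 → go right. Place as right child of 11.
Insert 16: 16 > 15 → go right; 16 < 27 → go left; 16 < 19 → go left. Place as left child of 19.
Insert 42: 42 > 15 → go right; 42 > 27 → go right; 42 > 33 → go right; 42 > 36 → go right; 42 > 39 → go right; 42 < 43 → go left. Place as left child of 43.
Insert 20: 20 > 15 → go right; 20 < 27 → go left; 20 > 19 → go right; 20 < 22 → go left. Place as left child of 22.

15 4 27 9 19 33 11 16 22 31 36 13 20 24 39 43 42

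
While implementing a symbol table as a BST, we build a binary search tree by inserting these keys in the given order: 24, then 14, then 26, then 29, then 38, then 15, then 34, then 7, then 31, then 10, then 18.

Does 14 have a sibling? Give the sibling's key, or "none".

Insert 24: tree is empty, so 24 becomes the root.
Insert 14: 14 < 24 → go left. Place as left child of 24.
Insert 26: 26 > 24 → go right. Place as right child of 24.
Insert 29: 29 > 24 → go right; 29 > 26 → go right. Place as right child of 26.
Insert 38: 38 > 24 → go right; 38 > 26 → go right; 38 > 29 → go right. Place as right child of 29.
Insert 15: 15 < 24 → go left; 15 > 14 → go right. Place as right child of 14.
Insert 34: 34 > 24 → go right; 34 > 26 → go right; 34 > 29 → go right; 34 < 38 → go left. Place as left child of 38.
Insert 7: 7 < 24 → go left; 7 < 14 → go left. Place as left child of 14.
Insert 31: 31 > 24 → go right; 31 > 26 → go right; 31 > 29 → go right; 31 < 38 → go left; 31 < 34 → go left. Place as left child of 34.
Insert 10: 10 < 24 → go left; 10 < 14 → go left; 10 > 7 → go right. Place as right child of 7.
Insert 18: 18 < 24 → go left; 18 > 14 → go right; 18 > 15 → go right. Place as right child of 15.

14's parent is 24; the other child of 24 is 26.

26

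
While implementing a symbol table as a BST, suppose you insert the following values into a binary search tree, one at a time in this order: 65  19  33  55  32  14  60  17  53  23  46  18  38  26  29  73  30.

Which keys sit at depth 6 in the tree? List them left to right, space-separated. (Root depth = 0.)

Insert 65: tree is empty, so 65 becomes the root.
Insert 19: 19 < 65 → go left. Place as left child of 65.
Insert 33: 33 < 65 → go left; 33 > 19 → go right. Place as right child of 19.
Insert 55: 55 < 65 → go left; 55 > 19 → go right; 55 > 33 → go right. Place as right child of 33.
Insert 32: 32 < 65 → go left; 32 > 19 → go right; 32 < 33 → go left. Place as left child of 33.
Insert 14: 14 < 65 → go left; 14 < 19 → go left. Place as left child of 19.
Insert 60: 60 < 65 → go left; 60 > 19 → go right; 60 > 33 → go right; 60 > 55 → go right. Place as right child of 55.
Insert 17: 17 < 65 → go left; 17 < 19 → go left; 17 > 14 → go right. Place as right child of 14.
Insert 53: 53 < 65 → go left; 53 > 19 → go right; 53 > 33 → go right; 53 < 55 → go left. Place as left child of 55.
Insert 23: 23 < 65 → go left; 23 > 19 → go right; 23 < 33 → go left; 23 < 32 → go left. Place as left child of 32.
Insert 46: 46 < 65 → go left; 46 > 19 → go right; 46 > 33 → go right; 46 < 55 → go left; 46 < 53 → go left. Place as left child of 53.
Insert 18: 18 < 65 → go left; 18 < 19 → go left; 18 > 14 → go right; 18 > 17 → go right. Place as right child of 17.
Insert 38: 38 < 65 → go left; 38 > 19 → go right; 38 > 33 → go right; 38 < 55 → go left; 38 < 53 → go left; 38 < 46 → go left. Place as left child of 46.
Insert 26: 26 < 65 → go left; 26 > 19 → go right; 26 < 33 → go left; 26 < 32 → go left; 26 > 23 → go right. Place as right child of 23.
Insert 29: 29 < 65 → go left; 29 > 19 → go right; 29 < 33 → go left; 29 < 32 → go left; 29 > 23 → go right; 29 > 26 → go right. Place as right child of 26.
Insert 73: 73 > 65 → go right. Place as right child of 65.
Insert 30: 30 < 65 → go left; 30 > 19 → go right; 30 < 33 → go left; 30 < 32 → go left; 30 > 23 → go right; 30 > 26 → go right; 30 > 29 → go right. Place as right child of 29.

29 38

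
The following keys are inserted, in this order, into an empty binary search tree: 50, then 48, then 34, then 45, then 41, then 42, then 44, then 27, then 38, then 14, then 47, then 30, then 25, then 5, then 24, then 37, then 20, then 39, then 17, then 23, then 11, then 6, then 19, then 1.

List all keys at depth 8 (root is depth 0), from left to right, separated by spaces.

Insert 50: tree is empty, so 50 becomes the root.
Insert 48: 48 < 50 → go left. Place as left child of 50.
Insert 34: 34 < 50 → go left; 34 < 48 → go left. Place as left child of 48.
Insert 45: 45 < 50 → go left; 45 < 48 → go left; 45 > 34 → go right. Place as right child of 34.
Insert 41: 41 < 50 → go left; 41 < 48 → go left; 41 > 34 → go right; 41 < 45 → go left. Place as left child of 45.
Insert 42: 42 < 50 → go left; 42 < 48 → go left; 42 > 34 → go right; 42 < 45 → go left; 42 > 41 → go right. Place as right child of 41.
Insert 44: 44 < 50 → go left; 44 < 48 → go left; 44 > 34 → go right; 44 < 45 → go left; 44 > 41 → go right; 44 > 42 → go right. Place as right child of 42.
Insert 27: 27 < 50 → go left; 27 < 48 → go left; 27 < 34 → go left. Place as left child of 34.
Insert 38: 38 < 50 → go left; 38 < 48 → go left; 38 > 34 → go right; 38 < 45 → go left; 38 < 41 → go left. Place as left child of 41.
Insert 14: 14 < 50 → go left; 14 < 48 → go left; 14 < 34 → go left; 14 < 27 → go left. Place as left child of 27.
Insert 47: 47 < 50 → go left; 47 < 48 → go left; 47 > 34 → go right; 47 > 45 → go right. Place as right child of 45.
Insert 30: 30 < 50 → go left; 30 < 48 → go left; 30 < 34 → go left; 30 > 27 → go right. Place as right child of 27.
Insert 25: 25 < 50 → go left; 25 < 48 → go left; 25 < 34 → go left; 25 < 27 → go left; 25 > 14 → go right. Place as right child of 14.
Insert 5: 5 < 50 → go left; 5 < 48 → go left; 5 < 34 → go left; 5 < 27 → go left; 5 < 14 → go left. Place as left child of 14.
Insert 24: 24 < 50 → go left; 24 < 48 → go left; 24 < 34 → go left; 24 < 27 → go left; 24 > 14 → go right; 24 < 25 → go left. Place as left child of 25.
Insert 37: 37 < 50 → go left; 37 < 48 → go left; 37 > 34 → go right; 37 < 45 → go left; 37 < 41 → go left; 37 < 38 → go left. Place as left child of 38.
Insert 20: 20 < 50 → go left; 20 < 48 → go left; 20 < 34 → go left; 20 < 27 → go left; 20 > 14 → go right; 20 < 25 → go left; 20 < 24 → go left. Place as left child of 24.
Insert 39: 39 < 50 → go left; 39 < 48 → go left; 39 > 34 → go right; 39 < 45 → go left; 39 < 41 → go left; 39 > 38 → go right. Place as right child of 38.
Insert 17: 17 < 50 → go left; 17 < 48 → go left; 17 < 34 → go left; 17 < 27 → go left; 17 > 14 → go right; 17 < 25 → go left; 17 < 24 → go left; 17 < 20 → go left. Place as left child of 20.
Insert 23: 23 < 50 → go left; 23 < 48 → go left; 23 < 34 → go left; 23 < 27 → go left; 23 > 14 → go right; 23 < 25 → go left; 23 < 24 → go left; 23 > 20 → go right. Place as right child of 20.
Insert 11: 11 < 50 → go left; 11 < 48 → go left; 11 < 34 → go left; 11 < 27 → go left; 11 < 14 → go left; 11 > 5 → go right. Place as right child of 5.
Insert 6: 6 < 50 → go left; 6 < 48 → go left; 6 < 34 → go left; 6 < 27 → go left; 6 < 14 → go left; 6 > 5 → go right; 6 < 11 → go left. Place as left child of 11.
Insert 19: 19 < 50 → go left; 19 < 48 → go left; 19 < 34 → go left; 19 < 27 → go left; 19 > 14 → go right; 19 < 25 → go left; 19 < 24 → go left; 19 < 20 → go left; 19 > 17 → go right. Place as right child of 17.
Insert 1: 1 < 50 → go left; 1 < 48 → go left; 1 < 34 → go left; 1 < 27 → go left; 1 < 14 → go left; 1 < 5 → go left. Place as left child of 5.

17 23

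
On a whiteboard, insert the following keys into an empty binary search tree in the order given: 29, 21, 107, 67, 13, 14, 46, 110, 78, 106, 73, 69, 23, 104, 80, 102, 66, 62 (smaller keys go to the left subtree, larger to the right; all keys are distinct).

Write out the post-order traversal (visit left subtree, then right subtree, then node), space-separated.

Insert 29: tree is empty, so 29 becomes the root.
Insert 21: 21 < 29 → go left. Place as left child of 29.
Insert 107: 107 > 29 → go right. Place as right child of 29.
Insert 67: 67 > 29 → go right; 67 < 107 → go left. Place as left child of 107.
Insert 13: 13 < 29 → go left; 13 < 21 → go left. Place as left child of 21.
Insert 14: 14 < 29 → go left; 14 < 21 → go left; 14 > 13 → go right. Place as right child of 13.
Insert 46: 46 > 29 → go right; 46 < 107 → go left; 46 < 67 → go left. Place as left child of 67.
Insert 110: 110 > 29 → go right; 110 > 107 → go right. Place as right child of 107.
Insert 78: 78 > 29 → go right; 78 < 107 → go left; 78 > 67 → go right. Place as right child of 67.
Insert 106: 106 > 29 → go right; 106 < 107 → go left; 106 > 67 → go right; 106 > 78 → go right. Place as right child of 78.
Insert 73: 73 > 29 → go right; 73 < 107 → go left; 73 > 67 → go right; 73 < 78 → go left. Place as left child of 78.
Insert 69: 69 > 29 → go right; 69 < 107 → go left; 69 > 67 → go right; 69 < 78 → go left; 69 < 73 → go left. Place as left child of 73.
Insert 23: 23 < 29 → go left; 23 > 21 → go right. Place as right child of 21.
Insert 104: 104 > 29 → go right; 104 < 107 → go left; 104 > 67 → go right; 104 > 78 → go right; 104 < 106 → go left. Place as left child of 106.
Insert 80: 80 > 29 → go right; 80 < 107 → go left; 80 > 67 → go right; 80 > 78 → go right; 80 < 106 → go left; 80 < 104 → go left. Place as left child of 104.
Insert 102: 102 > 29 → go right; 102 < 107 → go left; 102 > 67 → go right; 102 > 78 → go right; 102 < 106 → go left; 102 < 104 → go left; 102 > 80 → go right. Place as right child of 80.
Insert 66: 66 > 29 → go right; 66 < 107 → go left; 66 < 67 → go left; 66 > 46 → go right. Place as right child of 46.
Insert 62: 62 > 29 → go right; 62 < 107 → go left; 62 < 67 → go left; 62 > 46 → go right; 62 < 66 → go left. Place as left child of 66.

14 13 23 21 62 66 46 69 73 102 80 104 106 78 67 110 107 29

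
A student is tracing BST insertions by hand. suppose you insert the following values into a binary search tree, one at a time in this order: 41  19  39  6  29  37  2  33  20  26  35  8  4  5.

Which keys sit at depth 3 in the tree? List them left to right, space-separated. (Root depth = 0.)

2 8 29

Insert 41: tree is empty, so 41 becomes the root.
Insert 19: 19 < 41 → go left. Place as left child of 41.
Insert 39: 39 < 41 → go left; 39 > 19 → go right. Place as right child of 19.
Insert 6: 6 < 41 → go left; 6 < 19 → go left. Place as left child of 19.
Insert 29: 29 < 41 → go left; 29 > 19 → go right; 29 < 39 → go left. Place as left child of 39.
Insert 37: 37 < 41 → go left; 37 > 19 → go right; 37 < 39 → go left; 37 > 29 → go right. Place as right child of 29.
Insert 2: 2 < 41 → go left; 2 < 19 → go left; 2 < 6 → go left. Place as left child of 6.
Insert 33: 33 < 41 → go left; 33 > 19 → go right; 33 < 39 → go left; 33 > 29 → go right; 33 < 37 → go left. Place as left child of 37.
Insert 20: 20 < 41 → go left; 20 > 19 → go right; 20 < 39 → go left; 20 < 29 → go left. Place as left child of 29.
Insert 26: 26 < 41 → go left; 26 > 19 → go right; 26 < 39 → go left; 26 < 29 → go left; 26 > 20 → go right. Place as right child of 20.
Insert 35: 35 < 41 → go left; 35 > 19 → go right; 35 < 39 → go left; 35 > 29 → go right; 35 < 37 → go left; 35 > 33 → go right. Place as right child of 33.
Insert 8: 8 < 41 → go left; 8 < 19 → go left; 8 > 6 → go right. Place as right child of 6.
Insert 4: 4 < 41 → go left; 4 < 19 → go left; 4 < 6 → go left; 4 > 2 → go right. Place as right child of 2.
Insert 5: 5 < 41 → go left; 5 < 19 → go left; 5 < 6 → go left; 5 > 2 → go right; 5 > 4 → go right. Place as right child of 4.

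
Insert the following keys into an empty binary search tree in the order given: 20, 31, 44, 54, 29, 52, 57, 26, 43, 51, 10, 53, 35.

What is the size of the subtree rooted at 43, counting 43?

Insert 20: tree is empty, so 20 becomes the root.
Insert 31: 31 > 20 → go right. Place as right child of 20.
Insert 44: 44 > 20 → go right; 44 > 31 → go right. Place as right child of 31.
Insert 54: 54 > 20 → go right; 54 > 31 → go right; 54 > 44 → go right. Place as right child of 44.
Insert 29: 29 > 20 → go right; 29 < 31 → go left. Place as left child of 31.
Insert 52: 52 > 20 → go right; 52 > 31 → go right; 52 > 44 → go right; 52 < 54 → go left. Place as left child of 54.
Insert 57: 57 > 20 → go right; 57 > 31 → go right; 57 > 44 → go right; 57 > 54 → go right. Place as right child of 54.
Insert 26: 26 > 20 → go right; 26 < 31 → go left; 26 < 29 → go left. Place as left child of 29.
Insert 43: 43 > 20 → go right; 43 > 31 → go right; 43 < 44 → go left. Place as left child of 44.
Insert 51: 51 > 20 → go right; 51 > 31 → go right; 51 > 44 → go right; 51 < 54 → go left; 51 < 52 → go left. Place as left child of 52.
Insert 10: 10 < 20 → go left. Place as left child of 20.
Insert 53: 53 > 20 → go right; 53 > 31 → go right; 53 > 44 → go right; 53 < 54 → go left; 53 > 52 → go right. Place as right child of 52.
Insert 35: 35 > 20 → go right; 35 > 31 → go right; 35 < 44 → go left; 35 < 43 → go left. Place as left child of 43.

Subtree rooted at 43 contains: 43, 35 — 2 nodes.

2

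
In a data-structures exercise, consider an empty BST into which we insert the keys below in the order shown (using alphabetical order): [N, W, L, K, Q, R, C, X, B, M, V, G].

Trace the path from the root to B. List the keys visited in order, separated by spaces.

N L K C B

Insert N: tree is empty, so N becomes the root.
Insert W: W > N → go right. Place as right child of N.
Insert L: L < N → go left. Place as left child of N.
Insert K: K < N → go left; K < L → go left. Place as left child of L.
Insert Q: Q > N → go right; Q < W → go left. Place as left child of W.
Insert R: R > N → go right; R < W → go left; R > Q → go right. Place as right child of Q.
Insert C: C < N → go left; C < L → go left; C < K → go left. Place as left child of K.
Insert X: X > N → go right; X > W → go right. Place as right child of W.
Insert B: B < N → go left; B < L → go left; B < K → go left; B < C → go left. Place as left child of C.
Insert M: M < N → go left; M > L → go right. Place as right child of L.
Insert V: V > N → go right; V < W → go left; V > Q → go right; V > R → go right. Place as right child of R.
Insert G: G < N → go left; G < L → go left; G < K → go left; G > C → go right. Place as right child of C.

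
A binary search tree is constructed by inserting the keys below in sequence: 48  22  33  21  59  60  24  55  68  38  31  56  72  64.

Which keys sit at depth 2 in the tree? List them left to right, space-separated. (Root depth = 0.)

21 33 55 60

Insert 48: tree is empty, so 48 becomes the root.
Insert 22: 22 < 48 → go left. Place as left child of 48.
Insert 33: 33 < 48 → go left; 33 > 22 → go right. Place as right child of 22.
Insert 21: 21 < 48 → go left; 21 < 22 → go left. Place as left child of 22.
Insert 59: 59 > 48 → go right. Place as right child of 48.
Insert 60: 60 > 48 → go right; 60 > 59 → go right. Place as right child of 59.
Insert 24: 24 < 48 → go left; 24 > 22 → go right; 24 < 33 → go left. Place as left child of 33.
Insert 55: 55 > 48 → go right; 55 < 59 → go left. Place as left child of 59.
Insert 68: 68 > 48 → go right; 68 > 59 → go right; 68 > 60 → go right. Place as right child of 60.
Insert 38: 38 < 48 → go left; 38 > 22 → go right; 38 > 33 → go right. Place as right child of 33.
Insert 31: 31 < 48 → go left; 31 > 22 → go right; 31 < 33 → go left; 31 > 24 → go right. Place as right child of 24.
Insert 56: 56 > 48 → go right; 56 < 59 → go left; 56 > 55 → go right. Place as right child of 55.
Insert 72: 72 > 48 → go right; 72 > 59 → go right; 72 > 60 → go right; 72 > 68 → go right. Place as right child of 68.
Insert 64: 64 > 48 → go right; 64 > 59 → go right; 64 > 60 → go right; 64 < 68 → go left. Place as left child of 68.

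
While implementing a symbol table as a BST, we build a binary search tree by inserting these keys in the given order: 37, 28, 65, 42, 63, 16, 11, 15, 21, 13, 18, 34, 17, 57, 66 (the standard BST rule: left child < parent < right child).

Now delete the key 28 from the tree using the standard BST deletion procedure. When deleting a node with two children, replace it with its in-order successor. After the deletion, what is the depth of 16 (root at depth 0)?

Insert 37: tree is empty, so 37 becomes the root.
Insert 28: 28 < 37 → go left. Place as left child of 37.
Insert 65: 65 > 37 → go right. Place as right child of 37.
Insert 42: 42 > 37 → go right; 42 < 65 → go left. Place as left child of 65.
Insert 63: 63 > 37 → go right; 63 < 65 → go left; 63 > 42 → go right. Place as right child of 42.
Insert 16: 16 < 37 → go left; 16 < 28 → go left. Place as left child of 28.
Insert 11: 11 < 37 → go left; 11 < 28 → go left; 11 < 16 → go left. Place as left child of 16.
Insert 15: 15 < 37 → go left; 15 < 28 → go left; 15 < 16 → go left; 15 > 11 → go right. Place as right child of 11.
Insert 21: 21 < 37 → go left; 21 < 28 → go left; 21 > 16 → go right. Place as right child of 16.
Insert 13: 13 < 37 → go left; 13 < 28 → go left; 13 < 16 → go left; 13 > 11 → go right; 13 < 15 → go left. Place as left child of 15.
Insert 18: 18 < 37 → go left; 18 < 28 → go left; 18 > 16 → go right; 18 < 21 → go left. Place as left child of 21.
Insert 34: 34 < 37 → go left; 34 > 28 → go right. Place as right child of 28.
Insert 17: 17 < 37 → go left; 17 < 28 → go left; 17 > 16 → go right; 17 < 21 → go left; 17 < 18 → go left. Place as left child of 18.
Insert 57: 57 > 37 → go right; 57 < 65 → go left; 57 > 42 → go right; 57 < 63 → go left. Place as left child of 63.
Insert 66: 66 > 37 → go right; 66 > 65 → go right. Place as right child of 65.

Delete 28 (two children — replace with in-order successor).
After deletion, path to 16: 37 → 34 → 16.

2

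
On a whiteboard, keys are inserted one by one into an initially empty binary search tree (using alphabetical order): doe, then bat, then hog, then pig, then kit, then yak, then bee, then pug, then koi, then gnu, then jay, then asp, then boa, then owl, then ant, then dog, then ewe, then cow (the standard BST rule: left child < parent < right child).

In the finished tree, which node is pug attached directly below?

Resulting structure (node: left, right):
  doe: L=bat, R=hog
  bat: L=asp, R=bee
  hog: L=gnu, R=pig
  pig: L=kit, R=yak
  kit: L=jay, R=koi
  yak: L=pug, R=–
  bee: L=–, R=boa
  pug: L=–, R=–
  koi: L=–, R=owl
  gnu: L=dog, R=–
  jay: L=–, R=–
  asp: L=ant, R=–
  boa: L=–, R=cow
  owl: L=–, R=–
  ant: L=–, R=–
  dog: L=–, R=ewe
  ewe: L=–, R=–
  cow: L=–, R=–

yak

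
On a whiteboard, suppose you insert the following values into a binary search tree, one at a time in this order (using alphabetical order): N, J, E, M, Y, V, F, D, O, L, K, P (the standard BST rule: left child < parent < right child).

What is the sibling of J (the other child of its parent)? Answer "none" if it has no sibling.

Y

N: root
J: left child of N (depth 1)
E: left child of J (depth 2)
M: right child of J (depth 2)
Y: right child of N (depth 1)
V: left child of Y (depth 2)
F: right child of E (depth 3)
D: left child of E (depth 3)
O: left child of V (depth 3)
L: left child of M (depth 3)
K: left child of L (depth 4)
P: right child of O (depth 4)

J's parent is N; the other child of N is Y.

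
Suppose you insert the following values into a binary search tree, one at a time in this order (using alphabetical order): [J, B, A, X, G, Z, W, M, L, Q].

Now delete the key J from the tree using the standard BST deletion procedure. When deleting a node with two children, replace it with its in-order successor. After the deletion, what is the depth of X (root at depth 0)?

1

Resulting structure (node: left, right):
  J: L=B, R=X
  B: L=A, R=G
  A: L=–, R=–
  X: L=W, R=Z
  G: L=–, R=–
  Z: L=–, R=–
  W: L=M, R=–
  M: L=L, R=Q
  L: L=–, R=–
  Q: L=–, R=–

Delete J (two children — replace with in-order successor).
After deletion, path to X: L → X.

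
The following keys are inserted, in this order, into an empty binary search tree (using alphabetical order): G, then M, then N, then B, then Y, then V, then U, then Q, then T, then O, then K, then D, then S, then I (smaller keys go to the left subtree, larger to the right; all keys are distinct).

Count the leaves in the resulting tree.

4

Resulting structure (node: left, right):
  G: L=B, R=M
  M: L=K, R=N
  N: L=–, R=Y
  B: L=–, R=D
  Y: L=V, R=–
  V: L=U, R=–
  U: L=Q, R=–
  Q: L=O, R=T
  T: L=S, R=–
  O: L=–, R=–
  K: L=I, R=–
  D: L=–, R=–
  S: L=–, R=–
  I: L=–, R=–

Leaves: D, I, O, S — 4 in total.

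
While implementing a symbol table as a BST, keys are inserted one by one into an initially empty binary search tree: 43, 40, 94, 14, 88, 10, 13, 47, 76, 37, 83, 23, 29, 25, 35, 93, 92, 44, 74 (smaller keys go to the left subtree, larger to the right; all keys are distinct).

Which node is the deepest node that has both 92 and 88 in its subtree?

Insert 43: tree is empty, so 43 becomes the root.
Insert 40: 40 < 43 → go left. Place as left child of 43.
Insert 94: 94 > 43 → go right. Place as right child of 43.
Insert 14: 14 < 43 → go left; 14 < 40 → go left. Place as left child of 40.
Insert 88: 88 > 43 → go right; 88 < 94 → go left. Place as left child of 94.
Insert 10: 10 < 43 → go left; 10 < 40 → go left; 10 < 14 → go left. Place as left child of 14.
Insert 13: 13 < 43 → go left; 13 < 40 → go left; 13 < 14 → go left; 13 > 10 → go right. Place as right child of 10.
Insert 47: 47 > 43 → go right; 47 < 94 → go left; 47 < 88 → go left. Place as left child of 88.
Insert 76: 76 > 43 → go right; 76 < 94 → go left; 76 < 88 → go left; 76 > 47 → go right. Place as right child of 47.
Insert 37: 37 < 43 → go left; 37 < 40 → go left; 37 > 14 → go right. Place as right child of 14.
Insert 83: 83 > 43 → go right; 83 < 94 → go left; 83 < 88 → go left; 83 > 47 → go right; 83 > 76 → go right. Place as right child of 76.
Insert 23: 23 < 43 → go left; 23 < 40 → go left; 23 > 14 → go right; 23 < 37 → go left. Place as left child of 37.
Insert 29: 29 < 43 → go left; 29 < 40 → go left; 29 > 14 → go right; 29 < 37 → go left; 29 > 23 → go right. Place as right child of 23.
Insert 25: 25 < 43 → go left; 25 < 40 → go left; 25 > 14 → go right; 25 < 37 → go left; 25 > 23 → go right; 25 < 29 → go left. Place as left child of 29.
Insert 35: 35 < 43 → go left; 35 < 40 → go left; 35 > 14 → go right; 35 < 37 → go left; 35 > 23 → go right; 35 > 29 → go right. Place as right child of 29.
Insert 93: 93 > 43 → go right; 93 < 94 → go left; 93 > 88 → go right. Place as right child of 88.
Insert 92: 92 > 43 → go right; 92 < 94 → go left; 92 > 88 → go right; 92 < 93 → go left. Place as left child of 93.
Insert 44: 44 > 43 → go right; 44 < 94 → go left; 44 < 88 → go left; 44 < 47 → go left. Place as left child of 47.
Insert 74: 74 > 43 → go right; 74 < 94 → go left; 74 < 88 → go left; 74 > 47 → go right; 74 < 76 → go left. Place as left child of 76.

Path to 92: 43 → 94 → 88 → 93 → 92
Path to 88: 43 → 94 → 88
88 lies on both paths and is an ancestor of the other node.

88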